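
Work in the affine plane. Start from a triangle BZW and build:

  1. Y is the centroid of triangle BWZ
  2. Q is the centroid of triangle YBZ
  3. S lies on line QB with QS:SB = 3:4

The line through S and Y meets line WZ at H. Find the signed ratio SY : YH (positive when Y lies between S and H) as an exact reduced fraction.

Assign B = (0, 0), Z = (1, 0), W = (0, 1) — the answer is frame-independent, so this choice is without loss of generality.
1. Y is the centroid of triangle BWZ ⇒ Y = (1/3, 1/3)
2. Q is the centroid of triangle YBZ ⇒ Q = (4/9, 1/9)
3. S lies on line QB with QS:SB = 3:4 ⇒ S = (16/63, 4/63)
line SY meets WZ at H = (9/22, 13/22)
Y = S + t·(H−S) with t = 22/43, so SY:YH = 22/43:21/43

SY:YH = 22/21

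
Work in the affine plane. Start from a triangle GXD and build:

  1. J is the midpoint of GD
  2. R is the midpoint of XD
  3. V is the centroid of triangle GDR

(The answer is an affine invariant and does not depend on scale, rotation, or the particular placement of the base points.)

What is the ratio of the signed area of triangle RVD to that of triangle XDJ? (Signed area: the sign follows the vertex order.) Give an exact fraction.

Assign G = (0, 0), X = (1, 0), D = (0, 1) — the answer is frame-independent, so this choice is without loss of generality.
1. J is the midpoint of GD ⇒ J = (0, 1/2)
2. R is the midpoint of XD ⇒ R = (1/2, 1/2)
3. V is the centroid of triangle GDR ⇒ V = (1/6, 1/2)
2·[RVD] = -1/6, 2·[XDJ] = 1/2
[RVD]:[XDJ] = -1/6:1/2 = -1/3

[RVD]:[XDJ] = -1/3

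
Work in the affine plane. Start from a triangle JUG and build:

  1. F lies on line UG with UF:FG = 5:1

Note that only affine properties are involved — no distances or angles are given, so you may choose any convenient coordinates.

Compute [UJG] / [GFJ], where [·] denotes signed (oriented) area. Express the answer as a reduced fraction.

[UJG]:[GFJ] = 6

Choose coordinates J = (0, 0), U = (1, 0), G = (0, 1).
1. F lies on line UG with UF:FG = 5:1 ⇒ F = (1/6, 5/6)
2·[UJG] = -1, 2·[GFJ] = -1/6
[UJG]:[GFJ] = -1:-1/6 = 6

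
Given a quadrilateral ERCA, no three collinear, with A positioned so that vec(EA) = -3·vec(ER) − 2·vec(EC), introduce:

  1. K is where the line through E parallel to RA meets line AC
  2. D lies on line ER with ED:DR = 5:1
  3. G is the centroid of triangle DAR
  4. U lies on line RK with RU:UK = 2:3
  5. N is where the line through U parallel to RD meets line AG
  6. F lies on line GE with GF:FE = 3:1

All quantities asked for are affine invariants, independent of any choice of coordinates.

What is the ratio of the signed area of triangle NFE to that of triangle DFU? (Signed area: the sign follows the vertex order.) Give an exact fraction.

Choose coordinates E = (0, 0), R = (1, 0), C = (0, 1), A = (-3, -2).
1. K is where the line through E parallel to RA meets line AC ⇒ K = (-2, -1)
2. D lies on line ER with ED:DR = 5:1 ⇒ D = (5/6, 0)
3. G is the centroid of triangle DAR ⇒ G = (-7/18, -2/3)
4. U lies on line RK with RU:UK = 2:3 ⇒ U = (-1/5, -2/5)
5. N is where the line through U parallel to RD meets line AG ⇒ N = (2/15, -2/5)
6. F lies on line GE with GF:FE = 3:1 ⇒ F = (-7/72, -1/6)
2·[NFE] = -11/180, 2·[DFU] = 1/5
[NFE]:[DFU] = -11/180:1/5 = -11/36

[NFE]:[DFU] = -11/36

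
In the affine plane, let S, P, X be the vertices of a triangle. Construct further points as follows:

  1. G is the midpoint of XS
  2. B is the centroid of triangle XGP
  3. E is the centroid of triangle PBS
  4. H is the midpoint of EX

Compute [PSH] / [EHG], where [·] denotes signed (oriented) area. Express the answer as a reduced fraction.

[PSH]:[EHG] = -21/4

Assign S = (0, 0), P = (1, 0), X = (0, 1) — the answer is frame-independent, so this choice is without loss of generality.
1. G is the midpoint of XS ⇒ G = (0, 1/2)
2. B is the centroid of triangle XGP ⇒ B = (1/3, 1/2)
3. E is the centroid of triangle PBS ⇒ E = (4/9, 1/6)
4. H is the midpoint of EX ⇒ H = (2/9, 7/12)
2·[PSH] = -7/12, 2·[EHG] = 1/9
[PSH]:[EHG] = -7/12:1/9 = -21/4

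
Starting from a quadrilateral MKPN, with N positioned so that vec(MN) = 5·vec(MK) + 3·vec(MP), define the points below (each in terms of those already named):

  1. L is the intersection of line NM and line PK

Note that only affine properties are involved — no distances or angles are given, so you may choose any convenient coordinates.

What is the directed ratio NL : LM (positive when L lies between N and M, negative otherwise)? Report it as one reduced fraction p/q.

NL:LM = 7

Work in coordinates with M = (0, 0), K = (1, 0), P = (0, 1), N = (5, 3).
1. L is the intersection of line NM and line PK ⇒ L = (5/8, 3/8)
L = N + t·(M−N) with t = 7/8, so NL:LM = t:(1−t) = 7/8:1/8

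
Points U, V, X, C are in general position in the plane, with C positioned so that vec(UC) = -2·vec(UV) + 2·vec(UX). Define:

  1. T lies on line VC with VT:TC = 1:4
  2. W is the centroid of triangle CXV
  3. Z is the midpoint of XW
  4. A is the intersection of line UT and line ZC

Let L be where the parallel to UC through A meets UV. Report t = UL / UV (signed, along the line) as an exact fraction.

Choose coordinates U = (0, 0), V = (1, 0), X = (0, 1), C = (-2, 2).
1. T lies on line VC with VT:TC = 1:4 ⇒ T = (2/5, 2/5)
2. W is the centroid of triangle CXV ⇒ W = (-1/3, 1)
3. Z is the midpoint of XW ⇒ Z = (-1/6, 1)
4. A is the intersection of line UT and line ZC ⇒ A = (10/17, 10/17)
through A parallel to UC: direction (-2, 2); meets UV at L = (20/17, 0)
L = U + t·(V−U) with t = 20/17

t = 20/17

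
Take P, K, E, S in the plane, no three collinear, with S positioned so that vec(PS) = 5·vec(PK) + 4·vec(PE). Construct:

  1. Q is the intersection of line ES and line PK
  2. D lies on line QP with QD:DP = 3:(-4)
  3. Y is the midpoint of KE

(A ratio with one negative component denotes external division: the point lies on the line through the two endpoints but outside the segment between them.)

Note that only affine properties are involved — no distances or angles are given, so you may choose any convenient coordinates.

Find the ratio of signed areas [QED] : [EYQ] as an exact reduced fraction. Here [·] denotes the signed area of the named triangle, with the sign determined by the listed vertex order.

[QED]:[EYQ] = -15/4

Assign P = (0, 0), K = (1, 0), E = (0, 1), S = (5, 4) — the answer is frame-independent, so this choice is without loss of generality.
1. Q is the intersection of line ES and line PK ⇒ Q = (-5/3, 0)
2. D lies on line QP with QD:DP = 3:(-4) ⇒ D = (-20/3, 0)
3. Y is the midpoint of KE ⇒ Y = (1/2, 1/2)
2·[QED] = 5, 2·[EYQ] = -4/3
[QED]:[EYQ] = 5:-4/3 = -15/4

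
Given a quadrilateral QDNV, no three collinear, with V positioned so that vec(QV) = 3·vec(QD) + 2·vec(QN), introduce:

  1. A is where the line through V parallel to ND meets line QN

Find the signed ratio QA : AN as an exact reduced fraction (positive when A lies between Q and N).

QA:AN = -5/4

Assign Q = (0, 0), D = (1, 0), N = (0, 1), V = (3, 2) — the answer is frame-independent, so this choice is without loss of generality.
1. A is where the line through V parallel to ND meets line QN ⇒ A = (0, 5)
A = Q + t·(N−Q) with t = 5, so QA:AN = t:(1−t) = 5:-4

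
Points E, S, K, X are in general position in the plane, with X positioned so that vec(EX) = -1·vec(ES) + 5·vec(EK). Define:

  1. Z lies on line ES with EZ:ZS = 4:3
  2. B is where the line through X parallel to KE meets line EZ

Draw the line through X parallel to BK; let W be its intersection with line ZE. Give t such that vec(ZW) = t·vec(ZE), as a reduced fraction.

Work in coordinates with E = (0, 0), S = (1, 0), K = (0, 1), X = (-1, 5).
1. Z lies on line ES with EZ:ZS = 4:3 ⇒ Z = (4/7, 0)
2. B is where the line through X parallel to KE meets line EZ ⇒ B = (-1, 0)
through X parallel to BK: direction (1, 1); meets ZE at W = (-6, 0)
W = Z + t·(E−Z) with t = 23/2

t = 23/2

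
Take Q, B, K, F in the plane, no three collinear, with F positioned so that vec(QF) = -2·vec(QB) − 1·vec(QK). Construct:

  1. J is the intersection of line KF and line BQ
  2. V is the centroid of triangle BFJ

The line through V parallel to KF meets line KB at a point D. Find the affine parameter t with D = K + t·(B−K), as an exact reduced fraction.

t = 1/3

Work in coordinates with Q = (0, 0), B = (1, 0), K = (0, 1), F = (-2, -1).
1. J is the intersection of line KF and line BQ ⇒ J = (-1, 0)
2. V is the centroid of triangle BFJ ⇒ V = (-2/3, -1/3)
through V parallel to KF: direction (-2, -2); meets KB at D = (1/3, 2/3)
D = K + t·(B−K) with t = 1/3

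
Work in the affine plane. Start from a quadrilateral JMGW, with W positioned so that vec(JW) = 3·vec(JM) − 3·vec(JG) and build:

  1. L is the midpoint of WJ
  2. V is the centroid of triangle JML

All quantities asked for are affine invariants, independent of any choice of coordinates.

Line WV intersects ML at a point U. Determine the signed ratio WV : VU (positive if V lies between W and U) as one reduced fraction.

WV:VU = -4

Work in coordinates with J = (0, 0), M = (1, 0), G = (0, 1), W = (3, -3).
1. L is the midpoint of WJ ⇒ L = (3/2, -3/2)
2. V is the centroid of triangle JML ⇒ V = (5/6, -1/2)
line WV meets ML at U = (11/8, -9/8)
V = W + t·(U−W) with t = 4/3, so WV:VU = 4/3:-1/3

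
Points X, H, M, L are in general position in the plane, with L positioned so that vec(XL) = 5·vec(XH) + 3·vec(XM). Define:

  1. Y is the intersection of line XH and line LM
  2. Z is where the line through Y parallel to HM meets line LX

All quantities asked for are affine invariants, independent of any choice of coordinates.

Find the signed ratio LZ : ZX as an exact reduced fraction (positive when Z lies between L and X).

Assign X = (0, 0), H = (1, 0), M = (0, 1), L = (5, 3) — the answer is frame-independent, so this choice is without loss of generality.
1. Y is the intersection of line XH and line LM ⇒ Y = (-5/2, 0)
2. Z is where the line through Y parallel to HM meets line LX ⇒ Z = (-25/16, -15/16)
Z = L + t·(X−L) with t = 21/16, so LZ:ZX = t:(1−t) = 21/16:-5/16

LZ:ZX = -21/5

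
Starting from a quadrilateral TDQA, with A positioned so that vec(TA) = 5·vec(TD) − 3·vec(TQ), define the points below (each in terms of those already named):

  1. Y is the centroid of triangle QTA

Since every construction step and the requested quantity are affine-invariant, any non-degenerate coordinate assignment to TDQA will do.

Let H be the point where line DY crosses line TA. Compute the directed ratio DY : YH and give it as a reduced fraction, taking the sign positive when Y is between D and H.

DY:YH = 4/5

Work in coordinates with T = (0, 0), D = (1, 0), Q = (0, 1), A = (5, -3).
1. Y is the centroid of triangle QTA ⇒ Y = (5/3, -2/3)
line DY meets TA at H = (5/2, -3/2)
Y = D + t·(H−D) with t = 4/9, so DY:YH = 4/9:5/9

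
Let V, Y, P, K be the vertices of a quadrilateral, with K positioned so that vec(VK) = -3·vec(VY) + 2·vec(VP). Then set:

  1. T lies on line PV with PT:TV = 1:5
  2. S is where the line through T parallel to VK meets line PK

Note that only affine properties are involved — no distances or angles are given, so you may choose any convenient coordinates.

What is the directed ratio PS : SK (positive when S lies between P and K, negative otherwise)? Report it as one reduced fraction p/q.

PS:SK = 1/5

Work in coordinates with V = (0, 0), Y = (1, 0), P = (0, 1), K = (-3, 2).
1. T lies on line PV with PT:TV = 1:5 ⇒ T = (0, 5/6)
2. S is where the line through T parallel to VK meets line PK ⇒ S = (-1/2, 7/6)
S = P + t·(K−P) with t = 1/6, so PS:SK = t:(1−t) = 1/6:5/6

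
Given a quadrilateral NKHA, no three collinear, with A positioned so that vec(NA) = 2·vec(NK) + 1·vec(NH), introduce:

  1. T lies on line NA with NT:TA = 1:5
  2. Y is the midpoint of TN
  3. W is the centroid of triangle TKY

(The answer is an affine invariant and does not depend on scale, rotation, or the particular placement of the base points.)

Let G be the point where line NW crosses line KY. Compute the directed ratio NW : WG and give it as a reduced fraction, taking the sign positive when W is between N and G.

Assign N = (0, 0), K = (1, 0), H = (0, 1), A = (2, 1) — the answer is frame-independent, so this choice is without loss of generality.
1. T lies on line NA with NT:TA = 1:5 ⇒ T = (1/3, 1/6)
2. Y is the midpoint of TN ⇒ Y = (1/6, 1/12)
3. W is the centroid of triangle TKY ⇒ W = (1/2, 1/12)
line NW meets KY at G = (3/8, 1/16)
W = N + t·(G−N) with t = 4/3, so NW:WG = 4/3:-1/3

NW:WG = -4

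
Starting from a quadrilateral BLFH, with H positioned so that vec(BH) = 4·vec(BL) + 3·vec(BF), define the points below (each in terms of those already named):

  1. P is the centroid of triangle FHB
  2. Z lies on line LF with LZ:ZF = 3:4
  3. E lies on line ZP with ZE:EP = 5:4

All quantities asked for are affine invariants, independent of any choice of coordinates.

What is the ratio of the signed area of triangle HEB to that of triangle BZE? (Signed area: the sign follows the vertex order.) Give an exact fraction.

[HEB]:[BZE] = 7

Work in coordinates with B = (0, 0), L = (1, 0), F = (0, 1), H = (4, 3).
1. P is the centroid of triangle FHB ⇒ P = (4/3, 4/3)
2. Z lies on line LF with LZ:ZF = 3:4 ⇒ Z = (4/7, 3/7)
3. E lies on line ZP with ZE:EP = 5:4 ⇒ E = (188/189, 176/189)
2·[HEB] = 20/27, 2·[BZE] = 20/189
[HEB]:[BZE] = 20/27:20/189 = 7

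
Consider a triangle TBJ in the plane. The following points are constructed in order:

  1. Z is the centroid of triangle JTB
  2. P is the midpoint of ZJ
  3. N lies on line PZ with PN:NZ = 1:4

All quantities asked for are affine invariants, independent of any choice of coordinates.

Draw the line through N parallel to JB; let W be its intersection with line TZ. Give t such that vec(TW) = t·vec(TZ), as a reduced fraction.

Choose coordinates T = (0, 0), B = (1, 0), J = (0, 1).
1. Z is the centroid of triangle JTB ⇒ Z = (1/3, 1/3)
2. P is the midpoint of ZJ ⇒ P = (1/6, 2/3)
3. N lies on line PZ with PN:NZ = 1:4 ⇒ N = (1/5, 3/5)
through N parallel to JB: direction (1, -1); meets TZ at W = (2/5, 2/5)
W = T + t·(Z−T) with t = 6/5

t = 6/5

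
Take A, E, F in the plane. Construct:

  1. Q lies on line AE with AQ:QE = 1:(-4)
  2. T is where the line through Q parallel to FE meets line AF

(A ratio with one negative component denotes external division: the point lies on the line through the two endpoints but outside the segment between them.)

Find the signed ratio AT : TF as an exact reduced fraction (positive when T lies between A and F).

Choose coordinates A = (0, 0), E = (1, 0), F = (0, 1).
1. Q lies on line AE with AQ:QE = 1:(-4) ⇒ Q = (-1/3, 0)
2. T is where the line through Q parallel to FE meets line AF ⇒ T = (0, -1/3)
T = A + t·(F−A) with t = -1/3, so AT:TF = t:(1−t) = -1/3:4/3

AT:TF = -1/4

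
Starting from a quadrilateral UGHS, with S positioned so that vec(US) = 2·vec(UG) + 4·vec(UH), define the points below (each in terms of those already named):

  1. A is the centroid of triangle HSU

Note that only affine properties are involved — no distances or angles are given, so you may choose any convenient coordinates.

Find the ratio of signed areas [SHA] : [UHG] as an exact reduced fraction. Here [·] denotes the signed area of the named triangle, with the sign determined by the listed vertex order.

Choose coordinates U = (0, 0), G = (1, 0), H = (0, 1), S = (2, 4).
1. A is the centroid of triangle HSU ⇒ A = (2/3, 5/3)
2·[SHA] = 2/3, 2·[UHG] = -1
[SHA]:[UHG] = 2/3:-1 = -2/3

[SHA]:[UHG] = -2/3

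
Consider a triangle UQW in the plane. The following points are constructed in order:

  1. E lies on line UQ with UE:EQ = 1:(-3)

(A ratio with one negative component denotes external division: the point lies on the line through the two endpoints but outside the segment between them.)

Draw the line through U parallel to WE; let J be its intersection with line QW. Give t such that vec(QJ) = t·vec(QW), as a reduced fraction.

Work in coordinates with U = (0, 0), Q = (1, 0), W = (0, 1).
1. E lies on line UQ with UE:EQ = 1:(-3) ⇒ E = (-1/2, 0)
through U parallel to WE: direction (-1/2, -1); meets QW at J = (1/3, 2/3)
J = Q + t·(W−Q) with t = 2/3

t = 2/3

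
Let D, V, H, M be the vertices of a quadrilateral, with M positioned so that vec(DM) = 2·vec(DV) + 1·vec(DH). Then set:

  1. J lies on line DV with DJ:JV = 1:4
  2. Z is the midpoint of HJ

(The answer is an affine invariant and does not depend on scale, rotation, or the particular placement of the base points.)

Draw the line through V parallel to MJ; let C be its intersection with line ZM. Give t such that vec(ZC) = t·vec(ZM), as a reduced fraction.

Work in coordinates with D = (0, 0), V = (1, 0), H = (0, 1), M = (2, 1).
1. J lies on line DV with DJ:JV = 1:4 ⇒ J = (1/5, 0)
2. Z is the midpoint of HJ ⇒ Z = (1/10, 1/2)
through V parallel to MJ: direction (-9/5, -1); meets ZM at C = (88/25, 7/5)
C = Z + t·(M−Z) with t = 9/5

t = 9/5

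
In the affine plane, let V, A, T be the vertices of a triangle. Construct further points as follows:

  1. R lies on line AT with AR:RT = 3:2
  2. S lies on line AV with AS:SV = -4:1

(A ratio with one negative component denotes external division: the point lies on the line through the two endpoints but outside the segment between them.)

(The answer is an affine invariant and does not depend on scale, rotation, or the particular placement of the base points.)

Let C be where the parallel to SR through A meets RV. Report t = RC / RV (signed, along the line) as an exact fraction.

t = 4

Choose coordinates V = (0, 0), A = (1, 0), T = (0, 1).
1. R lies on line AT with AR:RT = 3:2 ⇒ R = (2/5, 3/5)
2. S lies on line AV with AS:SV = -4:1 ⇒ S = (-1/3, 0)
through A parallel to SR: direction (11/15, 3/5); meets RV at C = (-6/5, -9/5)
C = R + t·(V−R) with t = 4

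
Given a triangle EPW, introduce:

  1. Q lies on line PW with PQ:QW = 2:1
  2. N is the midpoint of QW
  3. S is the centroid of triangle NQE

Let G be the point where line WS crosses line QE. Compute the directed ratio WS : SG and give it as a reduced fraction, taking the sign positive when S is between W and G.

WS:SG = 5

Work in coordinates with E = (0, 0), P = (1, 0), W = (0, 1).
1. Q lies on line PW with PQ:QW = 2:1 ⇒ Q = (1/3, 2/3)
2. N is the midpoint of QW ⇒ N = (1/6, 5/6)
3. S is the centroid of triangle NQE ⇒ S = (1/6, 1/2)
line WS meets QE at G = (1/5, 2/5)
S = W + t·(G−W) with t = 5/6, so WS:SG = 5/6:1/6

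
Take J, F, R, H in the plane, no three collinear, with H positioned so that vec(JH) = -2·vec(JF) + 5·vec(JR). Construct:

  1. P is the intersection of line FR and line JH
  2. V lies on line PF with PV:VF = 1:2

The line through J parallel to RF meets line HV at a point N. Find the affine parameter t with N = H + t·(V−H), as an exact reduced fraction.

t = 3/2

Assign J = (0, 0), F = (1, 0), R = (0, 1), H = (-2, 5) — the answer is frame-independent, so this choice is without loss of generality.
1. P is the intersection of line FR and line JH ⇒ P = (-2/3, 5/3)
2. V lies on line PF with PV:VF = 1:2 ⇒ V = (-1/9, 10/9)
through J parallel to RF: direction (1, -1); meets HV at N = (5/6, -5/6)
N = H + t·(V−H) with t = 3/2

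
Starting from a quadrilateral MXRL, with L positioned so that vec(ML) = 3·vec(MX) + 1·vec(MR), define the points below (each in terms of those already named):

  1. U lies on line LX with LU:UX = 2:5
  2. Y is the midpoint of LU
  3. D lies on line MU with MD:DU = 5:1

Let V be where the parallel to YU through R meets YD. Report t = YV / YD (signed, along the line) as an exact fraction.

Assign M = (0, 0), X = (1, 0), R = (0, 1), L = (3, 1) — the answer is frame-independent, so this choice is without loss of generality.
1. U lies on line LX with LU:UX = 2:5 ⇒ U = (17/7, 5/7)
2. Y is the midpoint of LU ⇒ Y = (19/7, 6/7)
3. D lies on line MU with MD:DU = 5:1 ⇒ D = (85/42, 25/42)
through R parallel to YU: direction (-2/7, -1/7); meets YD at V = (-68/7, -27/7)
V = Y + t·(D−Y) with t = 18

t = 18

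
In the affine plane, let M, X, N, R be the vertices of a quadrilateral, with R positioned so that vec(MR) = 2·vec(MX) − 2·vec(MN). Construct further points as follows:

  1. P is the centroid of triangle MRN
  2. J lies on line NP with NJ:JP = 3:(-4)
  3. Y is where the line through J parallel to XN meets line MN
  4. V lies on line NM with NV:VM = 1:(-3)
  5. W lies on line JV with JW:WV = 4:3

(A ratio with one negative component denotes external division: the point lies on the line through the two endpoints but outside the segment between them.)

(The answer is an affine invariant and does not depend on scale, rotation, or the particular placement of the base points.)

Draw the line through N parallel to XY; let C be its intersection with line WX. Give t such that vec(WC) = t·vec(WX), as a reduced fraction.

t = 2/9

Work in coordinates with M = (0, 0), X = (1, 0), N = (0, 1), R = (2, -2).
1. P is the centroid of triangle MRN ⇒ P = (2/3, -1/3)
2. J lies on line NP with NJ:JP = 3:(-4) ⇒ J = (-2, 5)
3. Y is where the line through J parallel to XN meets line MN ⇒ Y = (0, 3)
4. V lies on line NM with NV:VM = 1:(-3) ⇒ V = (0, 3/2)
5. W lies on line JV with JW:WV = 4:3 ⇒ W = (-6/7, 3)
through N parallel to XY: direction (-1, 3); meets WX at C = (-4/9, 7/3)
C = W + t·(X−W) with t = 2/9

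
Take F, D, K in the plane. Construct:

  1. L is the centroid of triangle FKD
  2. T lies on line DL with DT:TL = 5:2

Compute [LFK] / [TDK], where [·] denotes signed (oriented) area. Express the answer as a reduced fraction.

[LFK]:[TDK] = -7/5

Set F = (0, 0), D = (1, 0), K = (0, 1); any affine frame gives the same invariant.
1. L is the centroid of triangle FKD ⇒ L = (1/3, 1/3)
2. T lies on line DL with DT:TL = 5:2 ⇒ T = (11/21, 5/21)
2·[LFK] = -1/3, 2·[TDK] = 5/21
[LFK]:[TDK] = -1/3:5/21 = -7/5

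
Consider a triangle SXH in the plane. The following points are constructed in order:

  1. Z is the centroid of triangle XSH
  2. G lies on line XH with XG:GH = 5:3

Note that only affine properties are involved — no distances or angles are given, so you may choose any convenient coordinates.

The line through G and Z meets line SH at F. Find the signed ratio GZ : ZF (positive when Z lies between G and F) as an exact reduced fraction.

GZ:ZF = 1/8

Set S = (0, 0), X = (1, 0), H = (0, 1); any affine frame gives the same invariant.
1. Z is the centroid of triangle XSH ⇒ Z = (1/3, 1/3)
2. G lies on line XH with XG:GH = 5:3 ⇒ G = (3/8, 5/8)
line GZ meets SH at F = (0, -2)
Z = G + t·(F−G) with t = 1/9, so GZ:ZF = 1/9:8/9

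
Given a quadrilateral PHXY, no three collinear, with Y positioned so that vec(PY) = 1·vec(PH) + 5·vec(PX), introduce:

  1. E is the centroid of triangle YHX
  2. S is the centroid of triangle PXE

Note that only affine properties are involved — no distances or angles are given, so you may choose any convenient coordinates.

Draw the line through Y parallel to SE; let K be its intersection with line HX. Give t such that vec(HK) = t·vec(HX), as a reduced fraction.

Set P = (0, 0), H = (1, 0), X = (0, 1), Y = (1, 5); any affine frame gives the same invariant.
1. E is the centroid of triangle YHX ⇒ E = (2/3, 2)
2. S is the centroid of triangle PXE ⇒ S = (2/9, 1)
through Y parallel to SE: direction (4/9, 1); meets HX at K = (-7/13, 20/13)
K = H + t·(X−H) with t = 20/13

t = 20/13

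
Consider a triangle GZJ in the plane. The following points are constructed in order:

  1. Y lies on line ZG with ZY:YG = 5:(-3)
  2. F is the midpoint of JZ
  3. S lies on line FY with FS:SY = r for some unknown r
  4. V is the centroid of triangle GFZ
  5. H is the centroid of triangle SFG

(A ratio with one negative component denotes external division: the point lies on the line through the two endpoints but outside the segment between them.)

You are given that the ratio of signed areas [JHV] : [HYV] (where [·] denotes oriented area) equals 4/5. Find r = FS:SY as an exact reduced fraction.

r = 2/5

Choose coordinates G = (0, 0), Z = (1, 0), J = (0, 1).
1. Y lies on line ZG with ZY:YG = 5:(-3) ⇒ Y = (-3/2, 0)
2. F is the midpoint of JZ ⇒ F = (1/2, 1/2)
3. With FS:SY = r, write λ = r/(r+1) so S = F + λ·(Y−F); S is affine-linear in λ
4. V is the centroid of triangle GFZ ⇒ V = (1/2, 1/6)
5. H is the centroid of triangle SFG ⇒ H is an affine combination of earlier points and hence also affine-linear in λ
Every point depending on S is an affine combination of S and λ-independent points, so each such coordinate is linear in λ; the λ² term in each signed area is a multiple of (Y−F)×(Y−F) = 0, so 2·[JHV] and 2·[HYV] are each linear in λ. Evaluating at λ=0 and λ=1:
  2·[JHV] = 23/36·λ + 1/18,   2·[HYV] = -2/9·λ + 13/36
So [JHV]:[HYV] = (23/36·λ + 1/18) / (-2/9·λ + 13/36). Setting this equal to 4/5:
  23/36·λ + 1/18 = 4/5·(-2/9·λ + 13/36)  ⇒  λ = 2/7
Then r = λ/(1−λ) = (2/7)/(5/7) = 2/5. Check: with r = 2/5, S = (-1/14, 5/14) and [JHV]:[HYV] = 4/5 as required.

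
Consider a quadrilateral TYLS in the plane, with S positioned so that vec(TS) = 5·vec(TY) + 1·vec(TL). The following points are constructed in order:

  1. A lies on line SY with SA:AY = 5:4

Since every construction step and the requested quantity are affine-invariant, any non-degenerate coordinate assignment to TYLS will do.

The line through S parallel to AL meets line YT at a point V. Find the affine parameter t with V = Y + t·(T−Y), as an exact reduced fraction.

t = -9

Set T = (0, 0), Y = (1, 0), L = (0, 1), S = (5, 1); any affine frame gives the same invariant.
1. A lies on line SY with SA:AY = 5:4 ⇒ A = (25/9, 4/9)
through S parallel to AL: direction (-25/9, 5/9); meets YT at V = (10, 0)
V = Y + t·(T−Y) with t = -9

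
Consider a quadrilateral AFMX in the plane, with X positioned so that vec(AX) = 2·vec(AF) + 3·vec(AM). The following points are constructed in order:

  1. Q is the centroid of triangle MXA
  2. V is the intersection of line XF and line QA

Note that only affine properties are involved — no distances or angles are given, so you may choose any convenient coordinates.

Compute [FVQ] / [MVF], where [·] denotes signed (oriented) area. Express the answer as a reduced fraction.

Work in coordinates with A = (0, 0), F = (1, 0), M = (0, 1), X = (2, 3).
1. Q is the centroid of triangle MXA ⇒ Q = (2/3, 4/3)
2. V is the intersection of line XF and line QA ⇒ V = (3, 6)
2·[FVQ] = 14/3, 2·[MVF] = -8
[FVQ]:[MVF] = 14/3:-8 = -7/12

[FVQ]:[MVF] = -7/12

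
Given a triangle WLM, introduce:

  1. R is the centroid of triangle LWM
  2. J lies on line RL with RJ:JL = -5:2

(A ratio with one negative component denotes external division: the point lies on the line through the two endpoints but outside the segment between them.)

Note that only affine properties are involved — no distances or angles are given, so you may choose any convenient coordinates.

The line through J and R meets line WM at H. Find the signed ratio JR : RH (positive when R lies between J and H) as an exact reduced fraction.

Choose coordinates W = (0, 0), L = (1, 0), M = (0, 1).
1. R is the centroid of triangle LWM ⇒ R = (1/3, 1/3)
2. J lies on line RL with RJ:JL = -5:2 ⇒ J = (13/9, -2/9)
line JR meets WM at H = (0, 1/2)
R = J + t·(H−J) with t = 10/13, so JR:RH = 10/13:3/13

JR:RH = 10/3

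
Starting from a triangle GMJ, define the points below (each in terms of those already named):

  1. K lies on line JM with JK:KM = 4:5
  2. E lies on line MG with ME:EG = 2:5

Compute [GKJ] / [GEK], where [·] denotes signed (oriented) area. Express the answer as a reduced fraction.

Work in coordinates with G = (0, 0), M = (1, 0), J = (0, 1).
1. K lies on line JM with JK:KM = 4:5 ⇒ K = (4/9, 5/9)
2. E lies on line MG with ME:EG = 2:5 ⇒ E = (5/7, 0)
2·[GKJ] = 4/9, 2·[GEK] = 25/63
[GKJ]:[GEK] = 4/9:25/63 = 28/25

[GKJ]:[GEK] = 28/25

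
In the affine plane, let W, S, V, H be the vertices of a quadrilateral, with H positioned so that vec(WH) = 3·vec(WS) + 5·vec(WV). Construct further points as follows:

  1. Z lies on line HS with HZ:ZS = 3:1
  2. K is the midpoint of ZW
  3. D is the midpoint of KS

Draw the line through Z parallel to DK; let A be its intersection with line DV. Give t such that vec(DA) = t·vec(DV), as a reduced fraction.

t = -5/3

Work in coordinates with W = (0, 0), S = (1, 0), V = (0, 1), H = (3, 5).
1. Z lies on line HS with HZ:ZS = 3:1 ⇒ Z = (3/2, 5/4)
2. K is the midpoint of ZW ⇒ K = (3/4, 5/8)
3. D is the midpoint of KS ⇒ D = (7/8, 5/16)
through Z parallel to DK: direction (-1/8, 5/16); meets DV at A = (7/3, -5/6)
A = D + t·(V−D) with t = -5/3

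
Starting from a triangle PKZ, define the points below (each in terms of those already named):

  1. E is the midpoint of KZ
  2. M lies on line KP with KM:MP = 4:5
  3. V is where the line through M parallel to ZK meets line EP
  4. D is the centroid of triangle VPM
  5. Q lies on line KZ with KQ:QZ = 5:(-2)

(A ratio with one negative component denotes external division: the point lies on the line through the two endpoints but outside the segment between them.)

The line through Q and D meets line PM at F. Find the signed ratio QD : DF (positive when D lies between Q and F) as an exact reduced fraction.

QD:DF = 17

Work in coordinates with P = (0, 0), K = (1, 0), Z = (0, 1).
1. E is the midpoint of KZ ⇒ E = (1/2, 1/2)
2. M lies on line KP with KM:MP = 4:5 ⇒ M = (5/9, 0)
3. V is where the line through M parallel to ZK meets line EP ⇒ V = (5/18, 5/18)
4. D is the centroid of triangle VPM ⇒ D = (5/18, 5/54)
5. Q lies on line KZ with KQ:QZ = 5:(-2) ⇒ Q = (-2/3, 5/3)
line QD meets PM at F = (1/3, 0)
D = Q + t·(F−Q) with t = 17/18, so QD:DF = 17/18:1/18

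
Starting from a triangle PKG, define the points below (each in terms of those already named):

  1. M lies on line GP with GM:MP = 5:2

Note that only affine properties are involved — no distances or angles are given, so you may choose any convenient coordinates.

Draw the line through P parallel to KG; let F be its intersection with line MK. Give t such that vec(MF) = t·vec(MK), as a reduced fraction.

Set P = (0, 0), K = (1, 0), G = (0, 1); any affine frame gives the same invariant.
1. M lies on line GP with GM:MP = 5:2 ⇒ M = (0, 2/7)
through P parallel to KG: direction (-1, 1); meets MK at F = (-2/5, 2/5)
F = M + t·(K−M) with t = -2/5

t = -2/5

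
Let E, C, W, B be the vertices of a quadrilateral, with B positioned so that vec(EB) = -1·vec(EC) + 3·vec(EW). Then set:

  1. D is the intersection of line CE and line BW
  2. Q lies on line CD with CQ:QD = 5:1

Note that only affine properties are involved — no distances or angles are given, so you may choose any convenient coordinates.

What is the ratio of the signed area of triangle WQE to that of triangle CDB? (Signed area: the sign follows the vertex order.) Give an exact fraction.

Assign E = (0, 0), C = (1, 0), W = (0, 1), B = (-1, 3) — the answer is frame-independent, so this choice is without loss of generality.
1. D is the intersection of line CE and line BW ⇒ D = (1/2, 0)
2. Q lies on line CD with CQ:QD = 5:1 ⇒ Q = (7/12, 0)
2·[WQE] = -7/12, 2·[CDB] = -3/2
[WQE]:[CDB] = -7/12:-3/2 = 7/18

[WQE]:[CDB] = 7/18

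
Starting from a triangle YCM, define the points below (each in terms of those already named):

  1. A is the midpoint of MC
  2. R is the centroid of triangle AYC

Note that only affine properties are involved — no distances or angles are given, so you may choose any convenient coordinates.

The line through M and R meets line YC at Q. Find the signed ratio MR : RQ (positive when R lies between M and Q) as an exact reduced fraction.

Work in coordinates with Y = (0, 0), C = (1, 0), M = (0, 1).
1. A is the midpoint of MC ⇒ A = (1/2, 1/2)
2. R is the centroid of triangle AYC ⇒ R = (1/2, 1/6)
line MR meets YC at Q = (3/5, 0)
R = M + t·(Q−M) with t = 5/6, so MR:RQ = 5/6:1/6

MR:RQ = 5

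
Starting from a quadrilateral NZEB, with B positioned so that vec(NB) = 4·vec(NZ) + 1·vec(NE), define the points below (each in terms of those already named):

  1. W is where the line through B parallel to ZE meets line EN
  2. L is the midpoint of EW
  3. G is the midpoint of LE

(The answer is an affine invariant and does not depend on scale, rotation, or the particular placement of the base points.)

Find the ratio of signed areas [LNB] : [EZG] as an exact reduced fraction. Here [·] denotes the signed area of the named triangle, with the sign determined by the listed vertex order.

Assign N = (0, 0), Z = (1, 0), E = (0, 1), B = (4, 1) — the answer is frame-independent, so this choice is without loss of generality.
1. W is where the line through B parallel to ZE meets line EN ⇒ W = (0, 5)
2. L is the midpoint of EW ⇒ L = (0, 3)
3. G is the midpoint of LE ⇒ G = (0, 2)
2·[LNB] = 12, 2·[EZG] = 1
[LNB]:[EZG] = 12:1 = 12

[LNB]:[EZG] = 12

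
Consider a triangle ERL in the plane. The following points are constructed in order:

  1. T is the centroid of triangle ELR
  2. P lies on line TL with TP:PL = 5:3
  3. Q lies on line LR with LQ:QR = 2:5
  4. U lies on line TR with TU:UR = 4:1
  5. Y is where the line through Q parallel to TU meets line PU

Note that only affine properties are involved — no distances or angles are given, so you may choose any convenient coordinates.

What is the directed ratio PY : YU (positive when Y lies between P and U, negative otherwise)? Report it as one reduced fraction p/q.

PY:YU = -1/8

Set E = (0, 0), R = (1, 0), L = (0, 1); any affine frame gives the same invariant.
1. T is the centroid of triangle ELR ⇒ T = (1/3, 1/3)
2. P lies on line TL with TP:PL = 5:3 ⇒ P = (1/8, 3/4)
3. Q lies on line LR with LQ:QR = 2:5 ⇒ Q = (2/7, 5/7)
4. U lies on line TR with TU:UR = 4:1 ⇒ U = (13/15, 1/15)
5. Y is where the line through Q parallel to TU meets line PU ⇒ Y = (2/105, 89/105)
Y = P + t·(U−P) with t = -1/7, so PY:YU = t:(1−t) = -1/7:8/7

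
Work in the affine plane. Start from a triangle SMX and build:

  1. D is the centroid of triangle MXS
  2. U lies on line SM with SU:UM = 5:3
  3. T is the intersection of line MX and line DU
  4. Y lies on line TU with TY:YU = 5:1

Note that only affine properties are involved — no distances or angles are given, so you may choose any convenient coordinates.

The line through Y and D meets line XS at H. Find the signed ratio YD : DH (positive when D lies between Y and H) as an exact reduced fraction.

Work in coordinates with S = (0, 0), M = (1, 0), X = (0, 1).
1. D is the centroid of triangle MXS ⇒ D = (1/3, 1/3)
2. U lies on line SM with SU:UM = 5:3 ⇒ U = (5/8, 0)
3. T is the intersection of line MX and line DU ⇒ T = (-2, 3)
4. Y lies on line TU with TY:YU = 5:1 ⇒ Y = (3/16, 1/2)
line YD meets XS at H = (0, 5/7)
D = Y + t·(H−Y) with t = -7/9, so YD:DH = -7/9:16/9

YD:DH = -7/16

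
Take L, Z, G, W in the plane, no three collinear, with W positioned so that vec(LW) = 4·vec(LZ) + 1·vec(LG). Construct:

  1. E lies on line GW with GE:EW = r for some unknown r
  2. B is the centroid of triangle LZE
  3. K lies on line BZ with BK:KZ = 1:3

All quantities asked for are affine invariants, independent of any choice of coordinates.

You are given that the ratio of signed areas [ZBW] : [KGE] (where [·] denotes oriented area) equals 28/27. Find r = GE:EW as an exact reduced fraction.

r = 3/5

Assign L = (0, 0), Z = (1, 0), G = (0, 1), W = (4, 1) — the answer is frame-independent, so this choice is without loss of generality.
1. With GE:EW = r, write λ = r/(r+1) so E = G + λ·(W−G); E is affine-linear in λ
2. B is the centroid of triangle LZE ⇒ B is an affine combination of earlier points and hence also affine-linear in λ
3. K lies on line BZ with BK:KZ = 1:3 ⇒ K is an affine combination of earlier points and hence also affine-linear in λ
Every point depending on E is an affine combination of E and λ-independent points, so each such coordinate is linear in λ; the λ² term in each signed area is a multiple of (W−G)×(W−G) = 0, so 2·[ZBW] and 2·[KGE] are each linear in λ. Evaluating at λ=0 and λ=1:
  2·[ZBW] = 4/3·λ − 5/3,   2·[KGE] = -3·λ
So [ZBW]:[KGE] = (4/3·λ − 5/3) / (-3·λ). Setting this equal to 28/27:
  4/3·λ − 5/3 = 28/27·(-3·λ)  ⇒  λ = 3/8
Then r = λ/(1−λ) = (3/8)/(5/8) = 3/5. Check: with r = 3/5, E = (3/2, 1) and [ZBW]:[KGE] = 28/27 as required.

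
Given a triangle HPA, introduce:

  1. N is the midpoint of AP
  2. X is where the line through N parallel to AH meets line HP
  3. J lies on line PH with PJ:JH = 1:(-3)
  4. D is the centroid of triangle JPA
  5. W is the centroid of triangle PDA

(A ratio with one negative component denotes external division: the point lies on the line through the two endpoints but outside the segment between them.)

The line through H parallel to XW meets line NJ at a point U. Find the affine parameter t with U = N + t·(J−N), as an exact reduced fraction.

t = -1/3

Set H = (0, 0), P = (1, 0), A = (0, 1); any affine frame gives the same invariant.
1. N is the midpoint of AP ⇒ N = (1/2, 1/2)
2. X is where the line through N parallel to AH meets line HP ⇒ X = (1/2, 0)
3. J lies on line PH with PJ:JH = 1:(-3) ⇒ J = (3/2, 0)
4. D is the centroid of triangle JPA ⇒ D = (5/6, 1/3)
5. W is the centroid of triangle PDA ⇒ W = (11/18, 4/9)
through H parallel to XW: direction (1/9, 4/9); meets NJ at U = (1/6, 2/3)
U = N + t·(J−N) with t = -1/3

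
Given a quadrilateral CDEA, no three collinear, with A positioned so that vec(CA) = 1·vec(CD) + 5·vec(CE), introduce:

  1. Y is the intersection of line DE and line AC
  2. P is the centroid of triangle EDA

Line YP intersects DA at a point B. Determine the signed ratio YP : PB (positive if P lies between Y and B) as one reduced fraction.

YP:PB = 3/2

Assign C = (0, 0), D = (1, 0), E = (0, 1), A = (1, 5) — the answer is frame-independent, so this choice is without loss of generality.
1. Y is the intersection of line DE and line AC ⇒ Y = (1/6, 5/6)
2. P is the centroid of triangle EDA ⇒ P = (2/3, 2)
line YP meets DA at B = (1, 25/9)
P = Y + t·(B−Y) with t = 3/5, so YP:PB = 3/5:2/5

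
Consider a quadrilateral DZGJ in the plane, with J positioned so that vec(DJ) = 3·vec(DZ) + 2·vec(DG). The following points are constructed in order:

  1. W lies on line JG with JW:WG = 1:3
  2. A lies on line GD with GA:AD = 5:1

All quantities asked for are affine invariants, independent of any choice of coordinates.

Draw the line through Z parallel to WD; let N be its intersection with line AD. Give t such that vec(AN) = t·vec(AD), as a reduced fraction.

t = 17/3

Set D = (0, 0), Z = (1, 0), G = (0, 1), J = (3, 2); any affine frame gives the same invariant.
1. W lies on line JG with JW:WG = 1:3 ⇒ W = (9/4, 7/4)
2. A lies on line GD with GA:AD = 5:1 ⇒ A = (0, 1/6)
through Z parallel to WD: direction (-9/4, -7/4); meets AD at N = (0, -7/9)
N = A + t·(D−A) with t = 17/3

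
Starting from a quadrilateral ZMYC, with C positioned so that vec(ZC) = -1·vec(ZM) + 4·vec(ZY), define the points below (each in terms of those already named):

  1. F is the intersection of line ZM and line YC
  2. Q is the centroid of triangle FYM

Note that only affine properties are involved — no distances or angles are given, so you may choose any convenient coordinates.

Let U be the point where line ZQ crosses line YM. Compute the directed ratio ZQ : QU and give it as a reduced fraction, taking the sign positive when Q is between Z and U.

ZQ:QU = 7/2

Choose coordinates Z = (0, 0), M = (1, 0), Y = (0, 1), C = (-1, 4).
1. F is the intersection of line ZM and line YC ⇒ F = (1/3, 0)
2. Q is the centroid of triangle FYM ⇒ Q = (4/9, 1/3)
line ZQ meets YM at U = (4/7, 3/7)
Q = Z + t·(U−Z) with t = 7/9, so ZQ:QU = 7/9:2/9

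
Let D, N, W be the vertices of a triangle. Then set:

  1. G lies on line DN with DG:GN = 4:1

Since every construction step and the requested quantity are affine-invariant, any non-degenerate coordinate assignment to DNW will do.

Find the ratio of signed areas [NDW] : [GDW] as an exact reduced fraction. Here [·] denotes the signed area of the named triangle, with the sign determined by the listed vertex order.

Work in coordinates with D = (0, 0), N = (1, 0), W = (0, 1).
1. G lies on line DN with DG:GN = 4:1 ⇒ G = (4/5, 0)
2·[NDW] = -1, 2·[GDW] = -4/5
[NDW]:[GDW] = -1:-4/5 = 5/4

[NDW]:[GDW] = 5/4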